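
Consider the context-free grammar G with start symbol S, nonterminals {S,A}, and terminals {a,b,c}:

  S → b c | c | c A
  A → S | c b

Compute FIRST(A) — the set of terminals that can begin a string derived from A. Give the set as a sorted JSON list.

FIRST iteration:
pass 1:
  A via A→c b: +{c}
  S via S→b c: +{b}
  S via S→c: +{c}
  FIRST[S]={b,c}  FIRST[A]={c}
pass 2:
  A via A→S: +{b}
  FIRST[S]={b,c}  FIRST[A]={b,c}
pass 3: — fixpoint
  FIRST[S]={b,c}  FIRST[A]={b,c}

FIRST(A) = ["b", "c"]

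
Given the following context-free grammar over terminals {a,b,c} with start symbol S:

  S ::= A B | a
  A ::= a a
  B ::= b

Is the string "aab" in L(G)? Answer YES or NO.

Convert to CNF:
  S -> A B | a
  A -> T0 T0
  B -> b
  T0 -> a

CYK table (by increasing span):
  [0..0]={S,T0}  "a"  orig:{S}
  [1..1]={S,T0}  "a"  orig:{S}
  [2..2]={B}  "b"
  [0..1]={A}  "aa"
  [1..2]=∅  "ab"
  [0..2]={S}  "aab"

S ∈ T[0,2] ⇒ YES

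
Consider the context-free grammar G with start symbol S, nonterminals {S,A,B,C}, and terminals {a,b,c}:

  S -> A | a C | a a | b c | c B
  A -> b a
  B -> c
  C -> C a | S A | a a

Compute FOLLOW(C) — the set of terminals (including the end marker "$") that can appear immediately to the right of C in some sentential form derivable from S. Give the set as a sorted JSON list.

FIRST sets, iterate to fixpoint:
pass 1:
  A via A→b a: +{b}
  B via B→c: +{c}
  C via C→a a: +{a}
  S via S→A: +{b}
  S via S→a C: +{a}
  S via S→c B: +{c}
  FIRST[S]={a,b,c}  FIRST[A]={b}  FIRST[B]={c}  FIRST[C]={a}
pass 2:
  C via C→S A: +{b,c}
  FIRST[S]={a,b,c}  FIRST[A]={b}  FIRST[B]={c}  FIRST[C]={a,b,c}
pass 3: done
  FIRST[S]={a,b,c}  FIRST[A]={b}  FIRST[B]={c}  FIRST[C]={a,b,c}

Compute FOLLOW by fixpoint:
initialize: $ ∈ FOLLOW(S)
[1]
  C→C a: FOLLOW(C) ⊇ FIRST(a) = {a}; new: +{a}
  C→S A: FOLLOW(S) ⊇ FIRST(A) = {b}; new: +{b}
  C→S A: FOLLOW(A) ⊇ FOLLOW(C) ⊇ {a}; new: +{a}
  S→A: FOLLOW(A) ⊇ FOLLOW(S) ⊇ {$,b}; new: +{$,b}
  S→a C: FOLLOW(C) ⊇ FOLLOW(S) ⊇ {$,b}; new: +{$,b}
  S→c B: FOLLOW(B) ⊇ FOLLOW(S) ⊇ {$,b}; new: +{$,b}
  S: {$,b}  A: {$,a,b}  B: {$,b}  C: {$,a,b}
[2] (no change)
  S: {$,b}  A: {$,a,b}  B: {$,b}  C: {$,a,b}

FOLLOW(C) = ["$", "a", "b"]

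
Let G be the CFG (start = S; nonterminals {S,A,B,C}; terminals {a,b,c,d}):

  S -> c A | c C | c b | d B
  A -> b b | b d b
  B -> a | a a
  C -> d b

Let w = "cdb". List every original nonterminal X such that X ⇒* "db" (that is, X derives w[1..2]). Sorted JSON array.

Convert to CNF:
  S -> T1 B | T3 A | T3 C | T3 T0
  A -> T0 T0 | T0 X4
  B -> T2 T2 | a
  C -> T1 T0
  T0 -> b
  T1 -> d
  T2 -> a
  T3 -> c
  X4 -> T1 T0

CYK fill — only the sub-triangle for w[1..2]:
  T[1,1] 'd' = {T1}  orig:{}
  T[2,2] 'b' = {T0}  orig:{}
  T[1,2] 'db' = {C,X4}  orig:{C}

Original NTs in T[1,2] deriving "db": ["C"]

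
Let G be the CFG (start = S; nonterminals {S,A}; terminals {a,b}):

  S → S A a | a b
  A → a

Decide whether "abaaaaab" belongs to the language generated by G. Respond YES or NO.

Convert to CNF:
  S -> S X2 | T0 T1
  A -> a
  T0 -> a
  T1 -> b
  X2 -> A T0

CYK fill:
  cell(0,0) a: {A,T0}  orig:{A}
  cell(1,1) b: {T1}  orig:{}
  cell(2,2) a: {A,T0}  orig:{A}
  cell(3,3) a: {A,T0}  orig:{A}
  cell(4,4) a: {A,T0}  orig:{A}
  cell(5,5) a: {A,T0}  orig:{A}
  cell(6,6) a: {A,T0}  orig:{A}
  cell(7,7) b: {T1}  orig:{}
  cell(0,1) ab: {S}
  cell(1,2) ba: ∅
  cell(2,3) aa: {X2}  orig:{}
  cell(3,4) aa: {X2}  orig:{}
  cell(4,5) aa: {X2}  orig:{}
  cell(5,6) aa: {X2}  orig:{}
  cell(6,7) ab: {S}
  cell(0,2) aba: ∅
  cell(1,3) baa: ∅
  cell(2,4) aaa: ∅
  cell(3,5) aaa: ∅
  cell(4,6) aaa: ∅
  cell(5,7) aab: ∅
  cell(0,3) abaa: {S}
  cell(1,4) baaa: ∅
  cell(2,5) aaaa: ∅
  cell(3,6) aaaa: ∅
  cell(4,7) aaab: ∅
  cell(0,4) abaaa: ∅
  cell(1,5) baaaa: ∅
  cell(2,6) aaaaa: ∅
  cell(3,7) aaaab: ∅
  cell(0,5) abaaaa: {S}
  cell(1,6) baaaaa: ∅
  cell(2,7) aaaaab: ∅
  cell(0,6) abaaaaa: ∅
  cell(1,7) baaaaab: ∅
  cell(0,7) abaaaaab: ∅

S ∉ T[0,7] ⇒ NO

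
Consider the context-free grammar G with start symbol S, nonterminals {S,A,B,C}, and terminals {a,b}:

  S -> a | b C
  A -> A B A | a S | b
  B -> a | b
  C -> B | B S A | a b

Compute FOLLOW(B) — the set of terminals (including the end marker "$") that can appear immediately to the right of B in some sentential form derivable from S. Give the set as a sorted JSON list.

Compute FIRST by fixpoint:
iter 1:
  A via A→a S: +{a}
  A via A→b: +{b}
  B via B→a: +{a}
  B via B→b: +{b}
  C via C→B: +{a,b}
  S via S→a: +{a}
  S via S→b C: +{b}
  FIRST(S)={a,b}  FIRST(A)={a,b}  FIRST(B)={a,b}  FIRST(C)={a,b}
iter 2: (stable)
  FIRST(S)={a,b}  FIRST(A)={a,b}  FIRST(B)={a,b}  FIRST(C)={a,b}

FOLLOW iteration:
FOLLOW(S) := {$}
[1]
  A→A B A: FOLLOW(A) ⊇ FIRST(B) = {a,b}; new: +{a,b}
  A→A B A: FOLLOW(B) ⊇ FIRST(A) = {a,b}; new: +{a,b}
  A→a S: FOLLOW(S) ⊇ FOLLOW(A) ⊇ {a,b}; new: +{a,b}
  S→b C: FOLLOW(C) ⊇ FOLLOW(S) ⊇ {$,a,b}; new: +{$,a,b}
  FOLLOW[S]={$,a,b}  FOLLOW[A]={a,b}  FOLLOW[B]={a,b}  FOLLOW[C]={$,a,b}
[2]
  C→B: FOLLOW(B) ⊇ FOLLOW(C) ⊇ {$,a,b}; new: +{$}
  C→B S A: FOLLOW(A) ⊇ FOLLOW(C) ⊇ {$,a,b}; new: +{$}
  FOLLOW[S]={$,a,b}  FOLLOW[A]={$,a,b}  FOLLOW[B]={$,a,b}  FOLLOW[C]={$,a,b}
[3] — fixpoint
  FOLLOW[S]={$,a,b}  FOLLOW[A]={$,a,b}  FOLLOW[B]={$,a,b}  FOLLOW[C]={$,a,b}

FOLLOW(B) = ["$", "a", "b"]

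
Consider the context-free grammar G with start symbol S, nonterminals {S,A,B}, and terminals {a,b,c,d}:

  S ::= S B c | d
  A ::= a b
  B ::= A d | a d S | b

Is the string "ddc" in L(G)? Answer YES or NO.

Convert to CNF:
  S -> S X5 | d
  A -> T0 T1
  B -> A T2 | T0 X4 | b
  T0 -> a
  T1 -> b
  T2 -> d
  T3 -> c
  X4 -> T2 S
  X5 -> B T3

Fill CYK table bottom-up:
  [0..0]={S,T2}  "d"  orig:{S}
  [1..1]={S,T2}  "d"  orig:{S}
  [2..2]={T3}  "c"  orig:{}
  [0..1]={X4}  "dd"  orig:{}
  [1..2]=∅  "dc"
  [0..2]=∅  "ddc"

S ∉ T[0,2] ⇒ NO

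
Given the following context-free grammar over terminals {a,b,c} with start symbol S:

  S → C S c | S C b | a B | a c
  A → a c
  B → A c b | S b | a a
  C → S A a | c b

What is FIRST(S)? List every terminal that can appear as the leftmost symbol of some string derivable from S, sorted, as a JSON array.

FIRST iteration:
[1]
  A via A→a c: +{a}
  B via B→A c b: +{a}
  C via C→c b: +{c}
  S via S→C S c: +{c}
  S via S→a B: +{a}
  FIRST[S]={a,c}  FIRST[A]={a}  FIRST[B]={a}  FIRST[C]={c}
[2]
  B via B→S b: +{c}
  C via C→S A a: +{a}
  FIRST[S]={a,c}  FIRST[A]={a}  FIRST[B]={a,c}  FIRST[C]={a,c}
[3] (stable)
  FIRST[S]={a,c}  FIRST[A]={a}  FIRST[B]={a,c}  FIRST[C]={a,c}

FIRST(S) = ["a", "c"]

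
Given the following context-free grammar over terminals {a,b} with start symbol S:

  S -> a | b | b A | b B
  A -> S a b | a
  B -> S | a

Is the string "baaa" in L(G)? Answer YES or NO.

CNF form of G:
  S -> T1 A | T1 B | a | b
  A -> S X2 | a
  B -> T1 A | T1 B | a | b
  T0 -> a
  T1 -> b
  X2 -> T0 T1

CYK fill:
  cell(0,0) b: {B,S,T1}  orig:{B,S}
  cell(1,1) a: {A,B,S,T0}  orig:{A,B,S}
  cell(2,2) a: {A,B,S,T0}  orig:{A,B,S}
  cell(3,3) a: {A,B,S,T0}  orig:{A,B,S}
  cell(0,1) ba: {B,S}
  cell(1,2) aa: ∅
  cell(2,3) aa: ∅
  cell(0,2) baa: ∅
  cell(1,3) aaa: ∅
  cell(0,3) baaa: ∅

S ∉ T[0,3] ⇒ NO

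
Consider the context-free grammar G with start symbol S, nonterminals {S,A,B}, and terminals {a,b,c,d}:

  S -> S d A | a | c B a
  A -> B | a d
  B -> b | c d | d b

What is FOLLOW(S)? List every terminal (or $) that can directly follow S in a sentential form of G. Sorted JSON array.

FIRST sets, iterate to fixpoint:
pass 1:
  A via A→a d: +{a}
  B via B→b: +{b}
  B via B→c d: +{c}
  B via B→d b: +{d}
  S via S→a: +{a}
  S via S→c B a: +{c}
  S: {a,c}  A: {a}  B: {b,c,d}
pass 2:
  A via A→B: +{b,c,d}
  S: {a,c}  A: {a,b,c,d}  B: {b,c,d}
pass 3: (no change)
  S: {a,c}  A: {a,b,c,d}  B: {b,c,d}

FOLLOW sets:
FOLLOW(S) := {$}
[1]
  S→S d A: FOLLOW(S) ⊇ FIRST(d) = {d}; new: +{d}
  S→S d A: FOLLOW(A) ⊇ FOLLOW(S) ⊇ {$,d}; new: +{$,d}
  S→c B a: FOLLOW(B) ⊇ FIRST(a) = {a}; new: +{a}
  FOLLOW(S)={$,d}  FOLLOW(A)={$,d}  FOLLOW(B)={a}
[2]
  A→B: FOLLOW(B) ⊇ FOLLOW(A) ⊇ {$,d}; new: +{$,d}
  FOLLOW(S)={$,d}  FOLLOW(A)={$,d}  FOLLOW(B)={$,a,d}
[3] done
  FOLLOW(S)={$,d}  FOLLOW(A)={$,d}  FOLLOW(B)={$,a,d}

FOLLOW(S) = ["$", "d"]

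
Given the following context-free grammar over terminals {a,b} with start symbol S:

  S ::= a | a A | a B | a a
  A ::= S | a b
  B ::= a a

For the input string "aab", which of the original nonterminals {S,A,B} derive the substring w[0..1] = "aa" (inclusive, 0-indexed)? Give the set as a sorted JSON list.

Convert to CNF:
  S -> T0 A | T0 B | T0 T0 | a
  A -> T0 A | T0 B | T0 T0 | T0 T1 | a
  B -> T0 T0
  T0 -> a
  T1 -> b

CYK fill — only the sub-triangle for w[0..1]:
  T[0,0] 'a' = {A,S,T0}  orig:{A,S}
  T[1,1] 'a' = {A,S,T0}  orig:{A,S}
  T[0,1] 'aa' = {A,B,S}

Original NTs in T[0,1] deriving "aa": ["A", "B", "S"]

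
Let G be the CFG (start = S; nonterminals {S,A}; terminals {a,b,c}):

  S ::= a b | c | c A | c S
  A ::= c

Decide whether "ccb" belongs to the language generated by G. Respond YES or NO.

CNF form of G:
  S -> T0 T1 | T2 A | T2 S | c
  A -> c
  T0 -> a
  T1 -> b
  T2 -> c

Fill CYK table bottom-up:
  T[0,0] 'c' = {A,S,T2}  orig:{A,S}
  T[1,1] 'c' = {A,S,T2}  orig:{A,S}
  T[2,2] 'b' = {T1}  orig:{}
  T[0,1] 'cc' = {S}
  T[1,2] 'cb' = ∅
  T[0,2] 'ccb' = ∅

S ∉ T[0,2] ⇒ NO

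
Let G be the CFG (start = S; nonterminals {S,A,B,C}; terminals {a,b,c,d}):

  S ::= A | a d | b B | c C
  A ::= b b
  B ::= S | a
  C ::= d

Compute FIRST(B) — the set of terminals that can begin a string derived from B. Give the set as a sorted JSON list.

FIRST sets, iterate to fixpoint:
round 1:
  A via A→b b: +{b}
  B via B→a: +{a}
  C via C→d: +{d}
  S via S→A: +{b}
  S via S→a d: +{a}
  S via S→c C: +{c}
  S: {a,b,c}  A: {b}  B: {a}  C: {d}
round 2:
  B via B→S: +{b,c}
  S: {a,b,c}  A: {b}  B: {a,b,c}  C: {d}
round 3: done
  S: {a,b,c}  A: {b}  B: {a,b,c}  C: {d}

FIRST(B) = ["a", "b", "c"]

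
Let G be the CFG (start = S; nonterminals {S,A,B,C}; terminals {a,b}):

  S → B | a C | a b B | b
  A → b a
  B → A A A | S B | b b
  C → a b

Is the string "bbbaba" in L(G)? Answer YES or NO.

Convert to CNF:
  S -> A X3 | S B | T0 T0 | T1 C | T1 X4 | b
  A -> T0 T1
  B -> A X2 | S B | T0 T0
  C -> T1 T0
  T0 -> b
  T1 -> a
  X2 -> A A
  X3 -> A A
  X4 -> T0 B

Fill CYK table bottom-up:
  cell(0,0) b: {S,T0}  orig:{S}
  cell(1,1) b: {S,T0}  orig:{S}
  cell(2,2) b: {S,T0}  orig:{S}
  cell(3,3) a: {T1}  orig:{}
  cell(4,4) b: {S,T0}  orig:{S}
  cell(5,5) a: {T1}  orig:{}
  cell(0,1) bb: {B,S}
  cell(1,2) bb: {B,S}
  cell(2,3) ba: {A}
  cell(3,4) ab: {C}
  cell(4,5) ba: {A}
  cell(0,2) bbb: {B,S,X4}  orig:{B,S}
  cell(1,3) bba: ∅
  cell(2,4) bab: ∅
  cell(3,5) aba: ∅
  cell(0,3) bbba: ∅
  cell(1,4) bbab: ∅
  cell(2,5) baba: {X2,X3}  orig:{}
  cell(0,4) bbbab: ∅
  cell(1,5) bbaba: ∅
  cell(0,5) bbbaba: ∅

S ∉ T[0,5] ⇒ NO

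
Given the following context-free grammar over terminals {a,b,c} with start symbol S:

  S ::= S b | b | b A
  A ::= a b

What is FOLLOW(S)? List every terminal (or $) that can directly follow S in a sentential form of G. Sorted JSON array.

Compute FIRST by fixpoint:
[1]
  A via A→a b: +{a}
  S via S→b: +{b}
  FIRST[S]={b}  FIRST[A]={a}
[2] done
  FIRST[S]={b}  FIRST[A]={a}

FOLLOW iteration:
initialize: $ ∈ FOLLOW(S)
[1]
  S→S b: FOLLOW(S) ⊇ FIRST(b) = {b}; new: +{b}
  S→b A: FOLLOW(A) ⊇ FOLLOW(S) ⊇ {$,b}; new: +{$,b}
  FOLLOW[S]={$,b}  FOLLOW[A]={$,b}
[2] done
  FOLLOW[S]={$,b}  FOLLOW[A]={$,b}

FOLLOW(S) = ["$", "b"]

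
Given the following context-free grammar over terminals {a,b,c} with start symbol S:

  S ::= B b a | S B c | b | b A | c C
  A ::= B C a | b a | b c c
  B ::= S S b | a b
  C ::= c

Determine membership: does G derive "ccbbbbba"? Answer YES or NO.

CNF form of G:
  S -> B X6 | S X7 | T1 A | T2 C | b
  A -> B X3 | T1 T0 | T1 X4
  B -> S X5 | T0 T1
  C -> c
  T0 -> a
  T1 -> b
  T2 -> c
  X3 -> C T0
  X4 -> T2 T2
  X5 -> S T1
  X6 -> T1 T0
  X7 -> B T2

CYK fill:
  [0..0]={C,T2}  "c"  orig:{C}
  [1..1]={C,T2}  "c"  orig:{C}
  [2..2]={S,T1}  "b"  orig:{S}
  [3..3]={S,T1}  "b"  orig:{S}
  [4..4]={S,T1}  "b"  orig:{S}
  [5..5]={S,T1}  "b"  orig:{S}
  [6..6]={S,T1}  "b"  orig:{S}
  [7..7]={T0}  "a"  orig:{}
  [0..1]={S,X4}  "cc"  orig:{S}
  [1..2]=∅  "cb"
  [2..3]={X5}  "bb"  orig:{}
  [3..4]={X5}  "bb"  orig:{}
  [4..5]={X5}  "bb"  orig:{}
  [5..6]={X5}  "bb"  orig:{}
  [6..7]={A,X6}  "ba"  orig:{A}
  [0..2]={X5}  "ccb"  orig:{}
  [1..3]=∅  "cbb"
  [2..4]={B}  "bbb"
  [3..5]={B}  "bbb"
  [4..6]={B}  "bbb"
  [5..7]={S}  "bba"
  [0..3]={B}  "ccbb"
  [1..4]=∅  "cbbb"
  [2..5]=∅  "bbbb"
  [3..6]=∅  "bbbb"
  [4..7]=∅  "bbba"
  [0..4]=∅  "ccbbb"
  [1..5]=∅  "cbbbb"
  [2..6]=∅  "bbbbb"
  [3..7]={S}  "bbbba"
  [0..5]=∅  "ccbbbb"
  [1..6]=∅  "cbbbbb"
  [2..7]=∅  "bbbbba"
  [0..6]=∅  "ccbbbbb"
  [1..7]=∅  "cbbbbba"
  [0..7]=∅  "ccbbbbba"

S ∉ T[0,7] ⇒ NO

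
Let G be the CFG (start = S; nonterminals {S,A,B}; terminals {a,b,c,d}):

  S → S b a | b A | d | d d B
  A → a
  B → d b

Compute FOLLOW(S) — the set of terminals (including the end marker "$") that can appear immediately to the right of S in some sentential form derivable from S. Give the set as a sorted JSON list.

Compute FIRST by fixpoint:
round 1:
  A via A→a: +{a}
  B via B→d b: +{d}
  S via S→b A: +{b}
  S via S→d: +{d}
  S: {b,d}  A: {a}  B: {d}
round 2: — fixpoint
  S: {b,d}  A: {a}  B: {d}

FOLLOW sets:
FOLLOW(S) := {$}
pass 1:
  S→S b a: FOLLOW(S) ⊇ FIRST(b) = {b}; new: +{b}
  S→b A: FOLLOW(A) ⊇ FOLLOW(S) ⊇ {$,b}; new: +{$,b}
  S→d d B: FOLLOW(B) ⊇ FOLLOW(S) ⊇ {$,b}; new: +{$,b}
  FOLLOW(S)={$,b}  FOLLOW(A)={$,b}  FOLLOW(B)={$,b}
pass 2: (stable)
  FOLLOW(S)={$,b}  FOLLOW(A)={$,b}  FOLLOW(B)={$,b}

FOLLOW(S) = ["$", "b"]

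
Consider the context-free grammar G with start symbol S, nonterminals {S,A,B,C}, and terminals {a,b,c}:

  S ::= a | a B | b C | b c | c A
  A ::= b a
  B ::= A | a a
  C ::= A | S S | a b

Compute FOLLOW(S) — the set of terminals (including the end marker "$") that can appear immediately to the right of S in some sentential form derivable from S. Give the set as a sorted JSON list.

Compute FIRST by fixpoint:
[1]
  A via A→b a: +{b}
  B via B→A: +{b}
  B via B→a a: +{a}
  C via C→A: +{b}
  C via C→a b: +{a}
  S via S→a: +{a}
  S via S→b C: +{b}
  S via S→c A: +{c}
  FIRST(S)={a,b,c}  FIRST(A)={b}  FIRST(B)={a,b}  FIRST(C)={a,b}
[2]
  C via C→S S: +{c}
  FIRST(S)={a,b,c}  FIRST(A)={b}  FIRST(B)={a,b}  FIRST(C)={a,b,c}
[3] (no change)
  FIRST(S)={a,b,c}  FIRST(A)={b}  FIRST(B)={a,b}  FIRST(C)={a,b,c}

Compute FOLLOW by fixpoint:
initialize: $ ∈ FOLLOW(S)
[1]
  C→S S: FOLLOW(S) ⊇ FIRST(S) = {a,b,c}; new: +{a,b,c}
  S→a B: FOLLOW(B) ⊇ FOLLOW(S) ⊇ {$,a,b,c}; new: +{$,a,b,c}
  S→b C: FOLLOW(C) ⊇ FOLLOW(S) ⊇ {$,a,b,c}; new: +{$,a,b,c}
  S→c A: FOLLOW(A) ⊇ FOLLOW(S) ⊇ {$,a,b,c}; new: +{$,a,b,c}
  S: {$,a,b,c}  A: {$,a,b,c}  B: {$,a,b,c}  C: {$,a,b,c}
[2] done
  S: {$,a,b,c}  A: {$,a,b,c}  B: {$,a,b,c}  C: {$,a,b,c}

FOLLOW(S) = ["$", "a", "b", "c"]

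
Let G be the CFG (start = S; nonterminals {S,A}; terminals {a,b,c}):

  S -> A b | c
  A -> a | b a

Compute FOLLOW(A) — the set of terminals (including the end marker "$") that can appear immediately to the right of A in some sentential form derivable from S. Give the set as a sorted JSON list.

FIRST iteration:
[1]
  A via A→a: +{a}
  A via A→b a: +{b}
  S via S→A b: +{a,b}
  S via S→c: +{c}
  FIRST(S)={a,b,c}  FIRST(A)={a,b}
[2] — fixpoint
  FIRST(S)={a,b,c}  FIRST(A)={a,b}

Compute FOLLOW by fixpoint:
seed FOLLOW(S) with $
iter 1:
  S→A b: FOLLOW(A) ⊇ FIRST(b) = {b}; new: +{b}
  FOLLOW(S)={$}  FOLLOW(A)={b}
iter 2: — fixpoint
  FOLLOW(S)={$}  FOLLOW(A)={b}

FOLLOW(A) = ["b"]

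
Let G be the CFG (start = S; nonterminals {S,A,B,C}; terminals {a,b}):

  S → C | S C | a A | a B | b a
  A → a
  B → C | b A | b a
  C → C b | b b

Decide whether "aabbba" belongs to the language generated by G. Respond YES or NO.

Convert to CNF:
  S -> C T0 | S C | T0 T0 | T0 T1 | T1 A | T1 B
  A -> a
  B -> C T0 | T0 A | T0 T0 | T0 T1
  C -> C T0 | T0 T0
  T0 -> b
  T1 -> a

Fill CYK table bottom-up:
  T[0,0] 'a' = {A,T1}  orig:{A}
  T[1,1] 'a' = {A,T1}  orig:{A}
  T[2,2] 'b' = {T0}  orig:{}
  T[3,3] 'b' = {T0}  orig:{}
  T[4,4] 'b' = {T0}  orig:{}
  T[5,5] 'a' = {A,T1}  orig:{A}
  T[0,1] 'aa' = {S}
  T[1,2] 'ab' = ∅
  T[2,3] 'bb' = {B,C,S}
  T[3,4] 'bb' = {B,C,S}
  T[4,5] 'ba' = {B,S}
  T[0,2] 'aab' = ∅
  T[1,3] 'abb' = {S}
  T[2,4] 'bbb' = {B,C,S}
  T[3,5] 'bba' = ∅
  T[0,3] 'aabb' = {S}
  T[1,4] 'abbb' = {S}
  T[2,5] 'bbba' = ∅
  T[0,4] 'aabbb' = {S}
  T[1,5] 'abbba' = ∅
  T[0,5] 'aabbba' = ∅

S ∉ T[0,5] ⇒ NO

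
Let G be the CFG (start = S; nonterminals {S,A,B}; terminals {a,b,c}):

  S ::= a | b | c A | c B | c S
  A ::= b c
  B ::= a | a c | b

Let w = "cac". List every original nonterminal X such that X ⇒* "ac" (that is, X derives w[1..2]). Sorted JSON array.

Convert to CNF:
  S -> T1 A | T1 B | T1 S | a | b
  A -> T0 T1
  B -> T2 T1 | a | b
  T0 -> b
  T1 -> c
  T2 -> a

CYK table (by increasing span) (cells [i..j] with 1 ≤ i ≤ j ≤ 2 only):
  [1..1]={B,S,T2}  "a"  orig:{B,S}
  [2..2]={T1}  "c"  orig:{}
  [1..2]={B}  "ac"

Original NTs in T[1,2] deriving "ac": ["B"]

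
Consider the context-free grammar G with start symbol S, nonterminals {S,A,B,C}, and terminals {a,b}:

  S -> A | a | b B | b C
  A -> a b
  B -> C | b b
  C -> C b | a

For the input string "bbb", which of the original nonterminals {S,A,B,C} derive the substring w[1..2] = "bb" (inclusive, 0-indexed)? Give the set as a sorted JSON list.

CNF form of G:
  S -> T0 T1 | T1 B | T1 C | a
  A -> T0 T1
  B -> C T1 | T1 T1 | a
  C -> C T1 | a
  T0 -> a
  T1 -> b

CYK table (by increasing span) (cells [i..j] with 1 ≤ i ≤ j ≤ 2 only):
  cell(1,1) b: {T1}  orig:{}
  cell(2,2) b: {T1}  orig:{}
  cell(1,2) bb: {B}

Original NTs in T[1,2] deriving "bb": ["B"]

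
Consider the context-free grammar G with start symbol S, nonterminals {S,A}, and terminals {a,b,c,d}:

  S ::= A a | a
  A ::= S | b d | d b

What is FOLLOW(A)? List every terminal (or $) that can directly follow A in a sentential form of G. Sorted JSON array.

FIRST sets, iterate to fixpoint:
pass 1:
  A via A→b d: +{b}
  A via A→d b: +{d}
  S via S→A a: +{b,d}
  S via S→a: +{a}
  FIRST[S]={a,b,d}  FIRST[A]={b,d}
pass 2:
  A via A→S: +{a}
  FIRST[S]={a,b,d}  FIRST[A]={a,b,d}
pass 3: — fixpoint
  FIRST[S]={a,b,d}  FIRST[A]={a,b,d}

FOLLOW iteration:
seed FOLLOW(S) with $
[1]
  S→A a: FOLLOW(A) ⊇ FIRST(a) = {a}; new: +{a}
  FOLLOW(S)={$}  FOLLOW(A)={a}
[2]
  A→S: FOLLOW(S) ⊇ FOLLOW(A) ⊇ {a}; new: +{a}
  FOLLOW(S)={$,a}  FOLLOW(A)={a}
[3] done
  FOLLOW(S)={$,a}  FOLLOW(A)={a}

FOLLOW(A) = ["a"]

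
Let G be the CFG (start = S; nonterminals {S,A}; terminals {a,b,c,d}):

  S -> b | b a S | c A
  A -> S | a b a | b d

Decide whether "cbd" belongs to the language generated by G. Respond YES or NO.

Convert to CNF:
  S -> T1 X6 | T3 A | b
  A -> T0 X4 | T1 T2 | T1 X5 | T3 A | b
  T0 -> a
  T1 -> b
  T2 -> d
  T3 -> c
  X4 -> T1 T0
  X5 -> T0 S
  X6 -> T0 S

CYK fill:
  cell(0,0) c: {T3}  orig:{}
  cell(1,1) b: {A,S,T1}  orig:{A,S}
  cell(2,2) d: {T2}  orig:{}
  cell(0,1) cb: {A,S}
  cell(1,2) bd: {A}
  cell(0,2) cbd: {A,S}

S ∈ T[0,2] ⇒ YES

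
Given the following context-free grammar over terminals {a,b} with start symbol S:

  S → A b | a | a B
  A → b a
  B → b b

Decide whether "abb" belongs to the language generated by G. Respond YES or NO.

Convert to CNF:
  S -> A T0 | T1 B | a
  A -> T0 T1
  B -> T0 T0
  T0 -> b
  T1 -> a

CYK table (by increasing span):
  cell(0,0) a: {S,T1}  orig:{S}
  cell(1,1) b: {T0}  orig:{}
  cell(2,2) b: {T0}  orig:{}
  cell(0,1) ab: ∅
  cell(1,2) bb: {B}
  cell(0,2) abb: {S}

S ∈ T[0,2] ⇒ YES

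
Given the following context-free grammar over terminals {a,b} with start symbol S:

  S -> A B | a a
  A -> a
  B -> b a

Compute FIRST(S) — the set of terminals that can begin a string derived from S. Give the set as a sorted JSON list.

Compute FIRST by fixpoint:
round 1:
  A via A→a: +{a}
  B via B→b a: +{b}
  S via S→A B: +{a}
  S: {a}  A: {a}  B: {b}
round 2: (no change)
  S: {a}  A: {a}  B: {b}

FIRST(S) = ["a"]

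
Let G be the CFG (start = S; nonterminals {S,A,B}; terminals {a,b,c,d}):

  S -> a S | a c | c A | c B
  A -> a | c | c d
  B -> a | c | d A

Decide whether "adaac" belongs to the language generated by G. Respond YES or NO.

CNF form of G:
  S -> T0 A | T0 B | T2 S | T2 T0
  A -> T0 T1 | a | c
  B -> T1 A | a | c
  T0 -> c
  T1 -> d
  T2 -> a

Fill CYK table bottom-up:
  cell(0,0) a: {A,B,T2}  orig:{A,B}
  cell(1,1) d: {T1}  orig:{}
  cell(2,2) a: {A,B,T2}  orig:{A,B}
  cell(3,3) a: {A,B,T2}  orig:{A,B}
  cell(4,4) c: {A,B,T0}  orig:{A,B}
  cell(0,1) ad: ∅
  cell(1,2) da: {B}
  cell(2,3) aa: ∅
  cell(3,4) ac: {S}
  cell(0,2) ada: ∅
  cell(1,3) daa: ∅
  cell(2,4) aac: {S}
  cell(0,3) adaa: ∅
  cell(1,4) daac: ∅
  cell(0,4) adaac: ∅

S ∉ T[0,4] ⇒ NO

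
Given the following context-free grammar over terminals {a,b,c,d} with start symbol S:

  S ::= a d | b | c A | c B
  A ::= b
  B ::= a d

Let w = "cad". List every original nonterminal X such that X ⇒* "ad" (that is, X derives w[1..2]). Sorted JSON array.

CNF form of G:
  S -> T0 T1 | T2 A | T2 B | b
  A -> b
  B -> T0 T1
  T0 -> a
  T1 -> d
  T2 -> c

CYK table (by increasing span), restricted to cells inside w[1..2]:
  [1..1]={T0}  "a"  orig:{}
  [2..2]={T1}  "d"  orig:{}
  [1..2]={B,S}  "ad"

Original NTs in T[1,2] deriving "ad": ["B", "S"]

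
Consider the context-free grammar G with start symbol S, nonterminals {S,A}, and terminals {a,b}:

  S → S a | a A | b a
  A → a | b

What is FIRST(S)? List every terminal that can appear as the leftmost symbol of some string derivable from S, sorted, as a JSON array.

FIRST iteration:
[1]
  A via A→a: +{a}
  A via A→b: +{b}
  S via S→a A: +{a}
  S via S→b a: +{b}
  FIRST[S]={a,b}  FIRST[A]={a,b}
[2] (no change)
  FIRST[S]={a,b}  FIRST[A]={a,b}

FIRST(S) = ["a", "b"]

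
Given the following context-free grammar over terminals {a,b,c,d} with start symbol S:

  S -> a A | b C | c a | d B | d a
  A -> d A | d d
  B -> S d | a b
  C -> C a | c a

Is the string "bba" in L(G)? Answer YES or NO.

Convert to CNF:
  S -> T0 B | T0 T1 | T1 A | T2 C | T3 T1
  A -> T0 A | T0 T0
  B -> S T0 | T1 T2
  C -> C T1 | T3 T1
  T0 -> d
  T1 -> a
  T2 -> b
  T3 -> c

CYK fill:
  T[0,0] 'b' = {T2}  orig:{}
  T[1,1] 'b' = {T2}  orig:{}
  T[2,2] 'a' = {T1}  orig:{}
  T[0,1] 'bb' = ∅
  T[1,2] 'ba' = ∅
  T[0,2] 'bba' = ∅

S ∉ T[0,2] ⇒ NO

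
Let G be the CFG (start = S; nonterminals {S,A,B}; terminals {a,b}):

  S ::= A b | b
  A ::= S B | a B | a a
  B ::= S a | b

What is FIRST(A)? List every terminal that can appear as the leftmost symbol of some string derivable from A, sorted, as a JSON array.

FIRST iteration:
iter 1:
  A via A→a B: +{a}
  B via B→b: +{b}
  S via S→A b: +{a}
  S via S→b: +{b}
  S: {a,b}  A: {a}  B: {b}
iter 2:
  A via A→S B: +{b}
  B via B→S a: +{a}
  S: {a,b}  A: {a,b}  B: {a,b}
iter 3: (stable)
  S: {a,b}  A: {a,b}  B: {a,b}

FIRST(A) = ["a", "b"]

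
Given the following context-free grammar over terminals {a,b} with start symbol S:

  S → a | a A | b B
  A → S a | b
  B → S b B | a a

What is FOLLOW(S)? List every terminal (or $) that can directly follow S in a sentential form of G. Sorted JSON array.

Compute FIRST by fixpoint:
[1]
  A via A→b: +{b}
  B via B→a a: +{a}
  S via S→a: +{a}
  S via S→b B: +{b}
  S: {a,b}  A: {b}  B: {a}
[2]
  A via A→S a: +{a}
  B via B→S b B: +{b}
  S: {a,b}  A: {a,b}  B: {a,b}
[3] (stable)
  S: {a,b}  A: {a,b}  B: {a,b}

Compute FOLLOW by fixpoint:
FOLLOW(S) := {$}
pass 1:
  A→S a: FOLLOW(S) ⊇ FIRST(a) = {a}; new: +{a}
  B→S b B: FOLLOW(S) ⊇ FIRST(b) = {b}; new: +{b}
  S→a A: FOLLOW(A) ⊇ FOLLOW(S) ⊇ {$,a,b}; new: +{$,a,b}
  S→b B: FOLLOW(B) ⊇ FOLLOW(S) ⊇ {$,a,b}; new: +{$,a,b}
  S: {$,a,b}  A: {$,a,b}  B: {$,a,b}
pass 2: (stable)
  S: {$,a,b}  A: {$,a,b}  B: {$,a,b}

FOLLOW(S) = ["$", "a", "b"]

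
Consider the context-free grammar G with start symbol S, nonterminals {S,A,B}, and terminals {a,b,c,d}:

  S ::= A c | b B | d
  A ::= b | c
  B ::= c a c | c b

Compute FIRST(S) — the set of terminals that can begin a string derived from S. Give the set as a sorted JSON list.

FIRST iteration:
pass 1:
  A via A→b: +{b}
  A via A→c: +{c}
  B via B→c a c: +{c}
  S via S→A c: +{b,c}
  S via S→d: +{d}
  S: {b,c,d}  A: {b,c}  B: {c}
pass 2: done
  S: {b,c,d}  A: {b,c}  B: {c}

FIRST(S) = ["b", "c", "d"]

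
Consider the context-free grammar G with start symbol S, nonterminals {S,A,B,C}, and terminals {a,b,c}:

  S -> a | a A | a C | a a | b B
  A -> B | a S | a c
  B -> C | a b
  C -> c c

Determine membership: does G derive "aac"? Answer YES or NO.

CNF form of G:
  S -> T0 A | T0 C | T0 T0 | T1 B | a
  A -> T0 S | T0 T1 | T0 T2 | T2 T2
  B -> T0 T1 | T2 T2
  C -> T2 T2
  T0 -> a
  T1 -> b
  T2 -> c

CYK table (by increasing span):
  [0..0]={S,T0}  "a"  orig:{S}
  [1..1]={S,T0}  "a"  orig:{S}
  [2..2]={T2}  "c"  orig:{}
  [0..1]={A,S}  "aa"
  [1..2]={A}  "ac"
  [0..2]={S}  "aac"

S ∈ T[0,2] ⇒ YES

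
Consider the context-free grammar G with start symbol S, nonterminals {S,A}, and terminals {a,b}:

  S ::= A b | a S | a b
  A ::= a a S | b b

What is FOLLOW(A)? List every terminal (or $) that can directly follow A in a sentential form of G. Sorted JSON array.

FIRST iteration:
pass 1:
  A via A→a a S: +{a}
  A via A→b b: +{b}
  S via S→A b: +{a,b}
  FIRST[S]={a,b}  FIRST[A]={a,b}
pass 2: — fixpoint
  FIRST[S]={a,b}  FIRST[A]={a,b}

Compute FOLLOW by fixpoint:
initialize: $ ∈ FOLLOW(S)
[1]
  S→A b: FOLLOW(A) ⊇ FIRST(b) = {b}; new: +{b}
  FOLLOW[S]={$}  FOLLOW[A]={b}
[2]
  A→a a S: FOLLOW(S) ⊇ FOLLOW(A) ⊇ {b}; new: +{b}
  FOLLOW[S]={$,b}  FOLLOW[A]={b}
[3] done
  FOLLOW[S]={$,b}  FOLLOW[A]={b}

FOLLOW(A) = ["b"]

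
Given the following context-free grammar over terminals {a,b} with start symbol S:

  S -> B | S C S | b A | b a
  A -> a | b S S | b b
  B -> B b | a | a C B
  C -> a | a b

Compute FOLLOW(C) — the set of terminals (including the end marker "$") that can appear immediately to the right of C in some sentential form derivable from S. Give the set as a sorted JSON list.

FIRST sets, iterate to fixpoint:
iter 1:
  A via A→a: +{a}
  A via A→b S S: +{b}
  B via B→a: +{a}
  C via C→a: +{a}
  S via S→B: +{a}
  S via S→b A: +{b}
  S: {a,b}  A: {a,b}  B: {a}  C: {a}
iter 2: — fixpoint
  S: {a,b}  A: {a,b}  B: {a}  C: {a}

Compute FOLLOW by fixpoint:
initialize: $ ∈ FOLLOW(S)
pass 1:
  A→b S S: FOLLOW(S) ⊇ FIRST(S) = {a,b}; new: +{a,b}
  B→B b: FOLLOW(B) ⊇ FIRST(b) = {b}; new: +{b}
  B→a C B: FOLLOW(C) ⊇ FIRST(B) = {a}; new: +{a}
  S→B: FOLLOW(B) ⊇ FOLLOW(S) ⊇ {$,a,b}; new: +{$,a}
  S→S C S: FOLLOW(C) ⊇ FIRST(S) = {a,b}; new: +{b}
  S→b A: FOLLOW(A) ⊇ FOLLOW(S) ⊇ {$,a,b}; new: +{$,a,b}
  FOLLOW[S]={$,a,b}  FOLLOW[A]={$,a,b}  FOLLOW[B]={$,a,b}  FOLLOW[C]={a,b}
pass 2: (stable)
  FOLLOW[S]={$,a,b}  FOLLOW[A]={$,a,b}  FOLLOW[B]={$,a,b}  FOLLOW[C]={a,b}

FOLLOW(C) = ["a", "b"]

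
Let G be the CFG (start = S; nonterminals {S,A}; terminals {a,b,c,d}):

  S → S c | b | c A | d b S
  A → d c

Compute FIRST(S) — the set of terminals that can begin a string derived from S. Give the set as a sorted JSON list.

FIRST sets, iterate to fixpoint:
[1]
  A via A→d c: +{d}
  S via S→b: +{b}
  S via S→c A: +{c}
  S via S→d b S: +{d}
  FIRST(S)={b,c,d}  FIRST(A)={d}
[2] done
  FIRST(S)={b,c,d}  FIRST(A)={d}

FIRST(S) = ["b", "c", "d"]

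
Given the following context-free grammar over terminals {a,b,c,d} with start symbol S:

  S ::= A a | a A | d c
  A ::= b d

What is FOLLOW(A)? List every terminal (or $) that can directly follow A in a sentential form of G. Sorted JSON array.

Compute FIRST by fixpoint:
round 1:
  A via A→b d: +{b}
  S via S→A a: +{b}
  S via S→a A: +{a}
  S via S→d c: +{d}
  FIRST[S]={a,b,d}  FIRST[A]={b}
round 2: (stable)
  FIRST[S]={a,b,d}  FIRST[A]={b}

FOLLOW sets:
initialize: $ ∈ FOLLOW(S)
iter 1:
  S→A a: FOLLOW(A) ⊇ FIRST(a) = {a}; new: +{a}
  S→a A: FOLLOW(A) ⊇ FOLLOW(S) ⊇ {$}; new: +{$}
  S: {$}  A: {$,a}
iter 2: — fixpoint
  S: {$}  A: {$,a}

FOLLOW(A) = ["$", "a"]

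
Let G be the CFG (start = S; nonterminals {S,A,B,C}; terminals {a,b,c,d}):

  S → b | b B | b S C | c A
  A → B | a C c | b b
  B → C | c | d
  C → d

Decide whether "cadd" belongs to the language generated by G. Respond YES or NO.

Convert to CNF:
  S -> T1 A | T2 B | T2 X4 | b
  A -> T0 X3 | T2 T2 | c | d
  B -> c | d
  C -> d
  T0 -> a
  T1 -> c
  T2 -> b
  X3 -> C T1
  X4 -> S C

CYK fill:
  cell(0,0) c: {A,B,T1}  orig:{A,B}
  cell(1,1) a: {T0}  orig:{}
  cell(2,2) d: {A,B,C}
  cell(3,3) d: {A,B,C}
  cell(0,1) ca: ∅
  cell(1,2) ad: ∅
  cell(2,3) dd: ∅
  cell(0,2) cad: ∅
  cell(1,3) add: ∅
  cell(0,3) cadd: ∅

S ∉ T[0,3] ⇒ NO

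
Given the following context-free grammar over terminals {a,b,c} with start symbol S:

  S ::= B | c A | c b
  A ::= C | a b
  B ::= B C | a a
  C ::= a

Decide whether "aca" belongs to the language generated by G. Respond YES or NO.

CNF form of G:
  S -> B C | T0 T0 | T2 A | T2 T1
  A -> T0 T1 | a
  B -> B C | T0 T0
  C -> a
  T0 -> a
  T1 -> b
  T2 -> c

CYK fill:
  T[0,0] 'a' = {A,C,T0}  orig:{A,C}
  T[1,1] 'c' = {T2}  orig:{}
  T[2,2] 'a' = {A,C,T0}  orig:{A,C}
  T[0,1] 'ac' = ∅
  T[1,2] 'ca' = {S}
  T[0,2] 'aca' = ∅

S ∉ T[0,2] ⇒ NO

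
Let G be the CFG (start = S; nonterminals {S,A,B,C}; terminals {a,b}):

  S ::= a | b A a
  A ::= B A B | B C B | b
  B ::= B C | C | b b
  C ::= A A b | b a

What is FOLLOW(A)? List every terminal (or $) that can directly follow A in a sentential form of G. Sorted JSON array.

FIRST sets, iterate to fixpoint:
[1]
  A via A→b: +{b}
  B via B→b b: +{b}
  C via C→A A b: +{b}
  S via S→a: +{a}
  S via S→b A a: +{b}
  FIRST[S]={a,b}  FIRST[A]={b}  FIRST[B]={b}  FIRST[C]={b}
[2] — fixpoint
  FIRST[S]={a,b}  FIRST[A]={b}  FIRST[B]={b}  FIRST[C]={b}

Compute FOLLOW by fixpoint:
initialize: $ ∈ FOLLOW(S)
iter 1:
  A→B A B: FOLLOW(B) ⊇ FIRST(A) = {b}; new: +{b}
  A→B A B: FOLLOW(A) ⊇ FIRST(B) = {b}; new: +{b}
  A→B C B: FOLLOW(C) ⊇ FIRST(B) = {b}; new: +{b}
  S→b A a: FOLLOW(A) ⊇ FIRST(a) = {a}; new: +{a}
  FOLLOW(S)={$}  FOLLOW(A)={a,b}  FOLLOW(B)={b}  FOLLOW(C)={b}
iter 2:
  A→B A B: FOLLOW(B) ⊇ FOLLOW(A) ⊇ {a,b}; new: +{a}
  B→B C: FOLLOW(C) ⊇ FOLLOW(B) ⊇ {a,b}; new: +{a}
  FOLLOW(S)={$}  FOLLOW(A)={a,b}  FOLLOW(B)={a,b}  FOLLOW(C)={a,b}
iter 3: done
  FOLLOW(S)={$}  FOLLOW(A)={a,b}  FOLLOW(B)={a,b}  FOLLOW(C)={a,b}

FOLLOW(A) = ["a", "b"]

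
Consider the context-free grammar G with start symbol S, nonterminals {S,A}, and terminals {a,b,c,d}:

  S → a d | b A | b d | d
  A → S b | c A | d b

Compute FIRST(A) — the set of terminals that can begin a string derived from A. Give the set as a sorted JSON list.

FIRST iteration:
round 1:
  A via A→c A: +{c}
  A via A→d b: +{d}
  S via S→a d: +{a}
  S via S→b A: +{b}
  S via S→d: +{d}
  FIRST[S]={a,b,d}  FIRST[A]={c,d}
round 2:
  A via A→S b: +{a,b}
  FIRST[S]={a,b,d}  FIRST[A]={a,b,c,d}
round 3: (stable)
  FIRST[S]={a,b,d}  FIRST[A]={a,b,c,d}

FIRST(A) = ["a", "b", "c", "d"]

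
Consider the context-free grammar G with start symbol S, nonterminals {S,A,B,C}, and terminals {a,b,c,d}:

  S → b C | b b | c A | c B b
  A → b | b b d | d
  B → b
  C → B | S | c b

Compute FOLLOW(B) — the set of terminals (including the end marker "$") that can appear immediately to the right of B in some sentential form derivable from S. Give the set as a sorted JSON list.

Compute FIRST by fixpoint:
round 1:
  A via A→b: +{b}
  A via A→d: +{d}
  B via B→b: +{b}
  C via C→B: +{b}
  C via C→c b: +{c}
  S via S→b C: +{b}
  S via S→c A: +{c}
  FIRST[S]={b,c}  FIRST[A]={b,d}  FIRST[B]={b}  FIRST[C]={b,c}
round 2: — fixpoint
  FIRST[S]={b,c}  FIRST[A]={b,d}  FIRST[B]={b}  FIRST[C]={b,c}

FOLLOW sets:
FOLLOW(S) := {$}
pass 1:
  S→b C: FOLLOW(C) ⊇ FOLLOW(S) ⊇ {$}; new: +{$}
  S→c A: FOLLOW(A) ⊇ FOLLOW(S) ⊇ {$}; new: +{$}
  S→c B b: FOLLOW(B) ⊇ FIRST(b) = {b}; new: +{b}
  S: {$}  A: {$}  B: {b}  C: {$}
pass 2:
  C→B: FOLLOW(B) ⊇ FOLLOW(C) ⊇ {$}; new: +{$}
  S: {$}  A: {$}  B: {$,b}  C: {$}
pass 3: (no change)
  S: {$}  A: {$}  B: {$,b}  C: {$}

FOLLOW(B) = ["$", "b"]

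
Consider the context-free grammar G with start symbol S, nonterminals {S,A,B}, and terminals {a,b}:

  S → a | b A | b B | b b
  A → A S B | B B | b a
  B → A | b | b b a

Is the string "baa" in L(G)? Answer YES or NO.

Convert to CNF:
  S -> T0 A | T0 B | T0 T0 | a
  A -> A X2 | B B | T0 T1
  B -> A X3 | B B | T0 T1 | T0 X4 | b
  T0 -> b
  T1 -> a
  X2 -> S B
  X3 -> S B
  X4 -> T0 T1

Fill CYK table bottom-up:
  [0..0]={B,T0}  "b"  orig:{B}
  [1..1]={S,T1}  "a"  orig:{S}
  [2..2]={S,T1}  "a"  orig:{S}
  [0..1]={A,B,X4}  "ba"  orig:{A,B}
  [1..2]=∅  "aa"
  [0..2]=∅  "baa"

S ∉ T[0,2] ⇒ NO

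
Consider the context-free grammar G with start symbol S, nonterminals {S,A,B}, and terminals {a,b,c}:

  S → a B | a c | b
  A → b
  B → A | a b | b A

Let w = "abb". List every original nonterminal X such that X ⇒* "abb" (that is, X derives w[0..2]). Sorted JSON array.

CNF form of G:
  S -> T0 B | T0 T2 | b
  A -> b
  B -> T0 T1 | T1 A | b
  T0 -> a
  T1 -> b
  T2 -> c

CYK table (by increasing span), restricted to cells inside w[0..2]:
  cell(0,0) a: {T0}  orig:{}
  cell(1,1) b: {A,B,S,T1}  orig:{A,B,S}
  cell(2,2) b: {A,B,S,T1}  orig:{A,B,S}
  cell(0,1) ab: {B,S}
  cell(1,2) bb: {B}
  cell(0,2) abb: {S}

Original NTs in T[0,2] deriving "abb": ["S"]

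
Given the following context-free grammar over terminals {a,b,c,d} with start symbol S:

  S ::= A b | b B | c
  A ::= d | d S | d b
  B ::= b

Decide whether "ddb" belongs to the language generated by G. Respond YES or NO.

CNF form of G:
  S -> A T1 | T1 B | c
  A -> T0 S | T0 T1 | d
  B -> b
  T0 -> d
  T1 -> b

CYK table (by increasing span):
  [0..0]={A,T0}  "d"  orig:{A}
  [1..1]={A,T0}  "d"  orig:{A}
  [2..2]={B,T1}  "b"  orig:{B}
  [0..1]=∅  "dd"
  [1..2]={A,S}  "db"
  [0..2]={A}  "ddb"

S ∉ T[0,2] ⇒ NO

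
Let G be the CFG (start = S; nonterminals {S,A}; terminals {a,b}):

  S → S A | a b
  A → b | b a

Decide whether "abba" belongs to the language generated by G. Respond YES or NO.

Convert to CNF:
  S -> S A | T1 T0
  A -> T0 T1 | b
  T0 -> b
  T1 -> a

Fill CYK table bottom-up:
  T[0,0] 'a' = {T1}  orig:{}
  T[1,1] 'b' = {A,T0}  orig:{A}
  T[2,2] 'b' = {A,T0}  orig:{A}
  T[3,3] 'a' = {T1}  orig:{}
  T[0,1] 'ab' = {S}
  T[1,2] 'bb' = ∅
  T[2,3] 'ba' = {A}
  T[0,2] 'abb' = {S}
  T[1,3] 'bba' = ∅
  T[0,3] 'abba' = {S}

S ∈ T[0,3] ⇒ YES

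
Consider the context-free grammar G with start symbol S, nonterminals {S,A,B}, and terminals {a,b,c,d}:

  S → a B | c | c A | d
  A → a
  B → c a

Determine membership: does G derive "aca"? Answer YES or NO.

CNF form of G:
  S -> T0 A | T1 B | c | d
  A -> a
  B -> T0 T1
  T0 -> c
  T1 -> a

CYK table (by increasing span):
  T[0,0] 'a' = {A,T1}  orig:{A}
  T[1,1] 'c' = {S,T0}  orig:{S}
  T[2,2] 'a' = {A,T1}  orig:{A}
  T[0,1] 'ac' = ∅
  T[1,2] 'ca' = {B,S}
  T[0,2] 'aca' = {S}

S ∈ T[0,2] ⇒ YES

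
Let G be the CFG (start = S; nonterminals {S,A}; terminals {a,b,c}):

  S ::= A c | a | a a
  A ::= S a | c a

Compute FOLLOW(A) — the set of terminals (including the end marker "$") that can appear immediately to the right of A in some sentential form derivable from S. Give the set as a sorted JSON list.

FIRST iteration:
pass 1:
  A via A→c a: +{c}
  S via S→A c: +{c}
  S via S→a: +{a}
  S: {a,c}  A: {c}
pass 2:
  A via A→S a: +{a}
  S: {a,c}  A: {a,c}
pass 3: (stable)
  S: {a,c}  A: {a,c}

Compute FOLLOW by fixpoint:
seed FOLLOW(S) with $
[1]
  A→S a: FOLLOW(S) ⊇ FIRST(a) = {a}; new: +{a}
  S→A c: FOLLOW(A) ⊇ FIRST(c) = {c}; new: +{c}
  FOLLOW[S]={$,a}  FOLLOW[A]={c}
[2] done
  FOLLOW[S]={$,a}  FOLLOW[A]={c}

FOLLOW(A) = ["c"]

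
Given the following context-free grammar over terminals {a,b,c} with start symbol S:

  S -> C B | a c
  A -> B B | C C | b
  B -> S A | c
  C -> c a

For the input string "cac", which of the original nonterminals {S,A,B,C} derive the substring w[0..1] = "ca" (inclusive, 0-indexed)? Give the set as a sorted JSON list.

CNF form of G:
  S -> C B | T1 T0
  A -> B B | C C | b
  B -> S A | c
  C -> T0 T1
  T0 -> c
  T1 -> a

CYK table (by increasing span) — only the sub-triangle for w[0..1]:
  cell(0,0) c: {B,T0}  orig:{B}
  cell(1,1) a: {T1}  orig:{}
  cell(0,1) ca: {C}

Original NTs in T[0,1] deriving "ca": ["C"]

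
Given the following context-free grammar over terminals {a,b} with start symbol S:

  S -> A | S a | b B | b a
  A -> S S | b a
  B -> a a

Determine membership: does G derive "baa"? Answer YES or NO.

Convert to CNF:
  S -> S S | S T1 | T0 B | T0 T1
  A -> S S | T0 T1
  B -> T1 T1
  T0 -> b
  T1 -> a

CYK table (by increasing span):
  cell(0,0) b: {T0}  orig:{}
  cell(1,1) a: {T1}  orig:{}
  cell(2,2) a: {T1}  orig:{}
  cell(0,1) ba: {A,S}
  cell(1,2) aa: {B}
  cell(0,2) baa: {S}

S ∈ T[0,2] ⇒ YES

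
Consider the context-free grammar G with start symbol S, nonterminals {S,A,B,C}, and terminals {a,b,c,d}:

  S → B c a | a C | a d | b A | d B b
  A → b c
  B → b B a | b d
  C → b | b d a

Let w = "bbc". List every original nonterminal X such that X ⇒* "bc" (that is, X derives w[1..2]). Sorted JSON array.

CNF form of G:
  S -> B X6 | T0 A | T2 C | T2 T3 | T3 X7
  A -> T0 T1
  B -> T0 T3 | T0 X4
  C -> T0 X5 | b
  T0 -> b
  T1 -> c
  T2 -> a
  T3 -> d
  X4 -> B T2
  X5 -> T3 T2
  X6 -> T1 T2
  X7 -> B T0

CYK table (by increasing span) — only the sub-triangle for w[1..2]:
  cell(1,1) b: {C,T0}  orig:{C}
  cell(2,2) c: {T1}  orig:{}
  cell(1,2) bc: {A}

Original NTs in T[1,2] deriving "bc": ["A"]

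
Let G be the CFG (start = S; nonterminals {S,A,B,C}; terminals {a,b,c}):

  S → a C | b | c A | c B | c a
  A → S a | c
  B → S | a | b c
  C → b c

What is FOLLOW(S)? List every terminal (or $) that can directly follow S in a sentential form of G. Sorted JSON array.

FIRST sets, iterate to fixpoint:
round 1:
  A via A→c: +{c}
  B via B→a: +{a}
  B via B→b c: +{b}
  C via C→b c: +{b}
  S via S→a C: +{a}
  S via S→b: +{b}
  S via S→c A: +{c}
  FIRST(S)={a,b,c}  FIRST(A)={c}  FIRST(B)={a,b}  FIRST(C)={b}
round 2:
  A via A→S a: +{a,b}
  B via B→S: +{c}
  FIRST(S)={a,b,c}  FIRST(A)={a,b,c}  FIRST(B)={a,b,c}  FIRST(C)={b}
round 3: (no change)
  FIRST(S)={a,b,c}  FIRST(A)={a,b,c}  FIRST(B)={a,b,c}  FIRST(C)={b}

Compute FOLLOW by fixpoint:
seed FOLLOW(S) with $
[1]
  A→S a: FOLLOW(S) ⊇ FIRST(a) = {a}; new: +{a}
  S→a C: FOLLOW(C) ⊇ FOLLOW(S) ⊇ {$,a}; new: +{$,a}
  S→c A: FOLLOW(A) ⊇ FOLLOW(S) ⊇ {$,a}; new: +{$,a}
  S→c B: FOLLOW(B) ⊇ FOLLOW(S) ⊇ {$,a}; new: +{$,a}
  FOLLOW(S)={$,a}  FOLLOW(A)={$,a}  FOLLOW(B)={$,a}  FOLLOW(C)={$,a}
[2] (no change)
  FOLLOW(S)={$,a}  FOLLOW(A)={$,a}  FOLLOW(B)={$,a}  FOLLOW(C)={$,a}

FOLLOW(S) = ["$", "a"]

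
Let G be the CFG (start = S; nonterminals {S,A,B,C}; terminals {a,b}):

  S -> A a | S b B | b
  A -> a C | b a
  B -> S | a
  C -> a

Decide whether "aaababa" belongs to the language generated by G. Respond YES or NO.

Convert to CNF:
  S -> A T0 | S X3 | b
  A -> T0 C | T1 T0
  B -> A T0 | S X2 | a | b
  C -> a
  T0 -> a
  T1 -> b
  X2 -> T1 B
  X3 -> T1 B

CYK fill:
  cell(0,0) a: {B,C,T0}  orig:{B,C}
  cell(1,1) a: {B,C,T0}  orig:{B,C}
  cell(2,2) a: {B,C,T0}  orig:{B,C}
  cell(3,3) b: {B,S,T1}  orig:{B,S}
  cell(4,4) a: {B,C,T0}  orig:{B,C}
  cell(5,5) b: {B,S,T1}  orig:{B,S}
  cell(6,6) a: {B,C,T0}  orig:{B,C}
  cell(0,1) aa: {A}
  cell(1,2) aa: {A}
  cell(2,3) ab: ∅
  cell(3,4) ba: {A,X2,X3}  orig:{A}
  cell(4,5) ab: ∅
  cell(5,6) ba: {A,X2,X3}  orig:{A}
  cell(0,2) aaa: {B,S}
  cell(1,3) aab: ∅
  cell(2,4) aba: ∅
  cell(3,5) bab: ∅
  cell(4,6) aba: ∅
  cell(0,3) aaab: ∅
  cell(1,4) aaba: ∅
  cell(2,5) abab: ∅
  cell(3,6) baba: ∅
  cell(0,4) aaaba: {B,S}
  cell(1,5) aabab: ∅
  cell(2,6) ababa: ∅
  cell(0,5) aaabab: ∅
  cell(1,6) aababa: ∅
  cell(0,6) aaababa: {B,S}

S ∈ T[0,6] ⇒ YES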